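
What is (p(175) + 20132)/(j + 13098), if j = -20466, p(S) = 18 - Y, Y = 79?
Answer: -20071/7368 ≈ -2.7241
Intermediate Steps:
p(S) = -61 (p(S) = 18 - 1*79 = 18 - 79 = -61)
(p(175) + 20132)/(j + 13098) = (-61 + 20132)/(-20466 + 13098) = 20071/(-7368) = 20071*(-1/7368) = -20071/7368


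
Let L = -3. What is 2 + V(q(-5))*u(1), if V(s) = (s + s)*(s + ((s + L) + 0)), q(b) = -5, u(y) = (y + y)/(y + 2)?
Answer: 266/3 ≈ 88.667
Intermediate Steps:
u(y) = 2*y/(2 + y) (u(y) = (2*y)/(2 + y) = 2*y/(2 + y))
V(s) = 2*s*(-3 + 2*s) (V(s) = (s + s)*(s + ((s - 3) + 0)) = (2*s)*(s + ((-3 + s) + 0)) = (2*s)*(s + (-3 + s)) = (2*s)*(-3 + 2*s) = 2*s*(-3 + 2*s))
2 + V(q(-5))*u(1) = 2 + (2*(-5)*(-3 + 2*(-5)))*(2*1/(2 + 1)) = 2 + (2*(-5)*(-3 - 10))*(2*1/3) = 2 + (2*(-5)*(-13))*(2*1*(⅓)) = 2 + 130*(⅔) = 2 + 260/3 = 266/3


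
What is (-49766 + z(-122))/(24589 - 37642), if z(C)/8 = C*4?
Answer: 17890/4351 ≈ 4.1117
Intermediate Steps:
z(C) = 32*C (z(C) = 8*(C*4) = 8*(4*C) = 32*C)
(-49766 + z(-122))/(24589 - 37642) = (-49766 + 32*(-122))/(24589 - 37642) = (-49766 - 3904)/(-13053) = -53670*(-1/13053) = 17890/4351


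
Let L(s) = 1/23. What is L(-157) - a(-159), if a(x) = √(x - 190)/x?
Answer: 1/23 + I*√349/159 ≈ 0.043478 + 0.11749*I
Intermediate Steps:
a(x) = √(-190 + x)/x
L(s) = 1/23
L(-157) - a(-159) = 1/23 - √(-190 - 159)/(-159) = 1/23 - (-1)*√(-349)/159 = 1/23 - (-1)*I*√349/159 = 1/23 + I*√349/159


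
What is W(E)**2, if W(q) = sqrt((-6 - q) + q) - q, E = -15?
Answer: (15 + I*sqrt(6))**2 ≈ 219.0 + 73.485*I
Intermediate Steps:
W(q) = -q + I*sqrt(6) (W(q) = sqrt(-6) - q = I*sqrt(6) - q = -q + I*sqrt(6))
W(E)**2 = (-1*(-15) + I*sqrt(6))**2 = (15 + I*sqrt(6))**2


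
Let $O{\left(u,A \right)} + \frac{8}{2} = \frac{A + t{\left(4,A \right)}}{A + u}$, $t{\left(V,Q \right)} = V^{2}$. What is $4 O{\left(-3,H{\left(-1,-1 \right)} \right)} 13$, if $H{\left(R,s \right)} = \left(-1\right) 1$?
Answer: $-403$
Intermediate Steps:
$H{\left(R,s \right)} = -1$
$O{\left(u,A \right)} = -4 + \frac{16 + A}{A + u}$ ($O{\left(u,A \right)} = -4 + \frac{A + 4^{2}}{A + u} = -4 + \frac{A + 16}{A + u} = -4 + \frac{16 + A}{A + u}$)
$4 O{\left(-3,H{\left(-1,-1 \right)} \right)} 13 = 4 \frac{16 - -12 - -3}{-1 - 3} \cdot 13 = 4 \frac{16 + 12 + 3}{-4} \cdot 13 = 4 \left(\left(- \frac{1}{4}\right) 31\right) 13 = 4 \left(- \frac{31}{4}\right) 13 = \left(-31\right) 13 = -403$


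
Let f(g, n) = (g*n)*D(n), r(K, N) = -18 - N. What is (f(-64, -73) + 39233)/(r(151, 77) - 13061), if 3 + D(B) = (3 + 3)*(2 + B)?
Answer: 1965055/13156 ≈ 149.37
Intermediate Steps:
D(B) = 9 + 6*B (D(B) = -3 + (3 + 3)*(2 + B) = -3 + 6*(2 + B) = -3 + (12 + 6*B) = 9 + 6*B)
f(g, n) = g*n*(9 + 6*n) (f(g, n) = (g*n)*(9 + 6*n) = g*n*(9 + 6*n))
(f(-64, -73) + 39233)/(r(151, 77) - 13061) = (3*(-64)*(-73)*(3 + 2*(-73)) + 39233)/((-18 - 1*77) - 13061) = (3*(-64)*(-73)*(3 - 146) + 39233)/((-18 - 77) - 13061) = (3*(-64)*(-73)*(-143) + 39233)/(-95 - 13061) = (-2004288 + 39233)/(-13156) = -1965055*(-1/13156) = 1965055/13156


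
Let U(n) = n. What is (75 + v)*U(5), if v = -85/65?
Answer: 4790/13 ≈ 368.46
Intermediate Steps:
v = -17/13 (v = -85*1/65 = -17/13 ≈ -1.3077)
(75 + v)*U(5) = (75 - 17/13)*5 = (958/13)*5 = 4790/13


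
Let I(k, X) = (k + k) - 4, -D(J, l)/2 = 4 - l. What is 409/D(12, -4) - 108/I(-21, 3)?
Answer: -8543/368 ≈ -23.215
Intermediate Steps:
D(J, l) = -8 + 2*l (D(J, l) = -2*(4 - l) = -8 + 2*l)
I(k, X) = -4 + 2*k (I(k, X) = 2*k - 4 = -4 + 2*k)
409/D(12, -4) - 108/I(-21, 3) = 409/(-8 + 2*(-4)) - 108/(-4 + 2*(-21)) = 409/(-8 - 8) - 108/(-4 - 42) = 409/(-16) - 108/(-46) = 409*(-1/16) - 108*(-1/46) = -409/16 + 54/23 = -8543/368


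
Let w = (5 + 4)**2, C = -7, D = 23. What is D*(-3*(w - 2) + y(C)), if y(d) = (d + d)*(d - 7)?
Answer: -943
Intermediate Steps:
w = 81 (w = 9**2 = 81)
y(d) = 2*d*(-7 + d) (y(d) = (2*d)*(-7 + d) = 2*d*(-7 + d))
D*(-3*(w - 2) + y(C)) = 23*(-3*(81 - 2) + 2*(-7)*(-7 - 7)) = 23*(-3*79 + 2*(-7)*(-14)) = 23*(-237 + 196) = 23*(-41) = -943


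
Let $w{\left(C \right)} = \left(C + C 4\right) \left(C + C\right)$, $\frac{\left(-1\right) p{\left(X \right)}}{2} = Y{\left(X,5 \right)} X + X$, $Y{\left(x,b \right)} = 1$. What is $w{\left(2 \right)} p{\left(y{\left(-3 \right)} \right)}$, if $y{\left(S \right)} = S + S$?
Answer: $960$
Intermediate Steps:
$y{\left(S \right)} = 2 S$
$p{\left(X \right)} = - 4 X$ ($p{\left(X \right)} = - 2 \left(1 X + X\right) = - 2 \left(X + X\right) = - 2 \cdot 2 X = - 4 X$)
$w{\left(C \right)} = 10 C^{2}$ ($w{\left(C \right)} = \left(C + 4 C\right) 2 C = 5 C 2 C = 10 C^{2}$)
$w{\left(2 \right)} p{\left(y{\left(-3 \right)} \right)} = 10 \cdot 2^{2} \left(- 4 \cdot 2 \left(-3\right)\right) = 10 \cdot 4 \left(\left(-4\right) \left(-6\right)\right) = 40 \cdot 24 = 960$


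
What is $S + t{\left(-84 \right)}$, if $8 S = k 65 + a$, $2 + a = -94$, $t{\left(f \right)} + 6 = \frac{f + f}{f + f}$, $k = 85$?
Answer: $\frac{5389}{8} \approx 673.63$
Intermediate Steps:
$t{\left(f \right)} = -5$ ($t{\left(f \right)} = -6 + \frac{f + f}{f + f} = -6 + \frac{2 f}{2 f} = -6 + 2 f \frac{1}{2 f} = -6 + 1 = -5$)
$a = -96$ ($a = -2 - 94 = -96$)
$S = \frac{5429}{8}$ ($S = \frac{85 \cdot 65 - 96}{8} = \frac{5525 - 96}{8} = \frac{1}{8} \cdot 5429 = \frac{5429}{8} \approx 678.63$)
$S + t{\left(-84 \right)} = \frac{5429}{8} - 5 = \frac{5389}{8}$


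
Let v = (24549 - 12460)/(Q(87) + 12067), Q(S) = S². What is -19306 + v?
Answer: -379080527/19636 ≈ -19305.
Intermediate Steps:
v = 12089/19636 (v = (24549 - 12460)/(87² + 12067) = 12089/(7569 + 12067) = 12089/19636 ≈ 0.61565)
-19306 + v = -19306 + 12089/19636 = -379080527/19636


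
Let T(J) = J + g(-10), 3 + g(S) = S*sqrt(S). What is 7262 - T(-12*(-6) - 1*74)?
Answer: 7267 + 10*I*sqrt(10) ≈ 7267.0 + 31.623*I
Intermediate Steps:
g(S) = -3 + S**(3/2) (g(S) = -3 + S*sqrt(S) = -3 + S**(3/2))
T(J) = -3 + J - 10*I*sqrt(10) (T(J) = J + (-3 + (-10)**(3/2)) = J + (-3 - 10*I*sqrt(10)) = -3 + J - 10*I*sqrt(10))
7262 - T(-12*(-6) - 1*74) = 7262 - (-3 + (-12*(-6) - 1*74) - 10*I*sqrt(10)) = 7262 - (-3 + (72 - 74) - 10*I*sqrt(10)) = 7262 - (-3 - 2 - 10*I*sqrt(10)) = 7262 - (-5 - 10*I*sqrt(10)) = 7262 + (5 + 10*I*sqrt(10)) = 7267 + 10*I*sqrt(10)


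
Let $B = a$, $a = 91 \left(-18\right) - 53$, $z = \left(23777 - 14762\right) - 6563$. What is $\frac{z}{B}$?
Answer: $- \frac{2452}{1691} \approx -1.45$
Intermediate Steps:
$z = 2452$ ($z = 9015 - 6563 = 2452$)
$a = -1691$ ($a = -1638 - 53 = -1691$)
$B = -1691$
$\frac{z}{B} = \frac{2452}{-1691} = 2452 \left(- \frac{1}{1691}\right) = - \frac{2452}{1691}$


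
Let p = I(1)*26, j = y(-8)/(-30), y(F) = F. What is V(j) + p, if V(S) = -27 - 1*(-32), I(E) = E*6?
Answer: 161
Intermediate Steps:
I(E) = 6*E
j = 4/15 (j = -8/(-30) = -8*(-1/30) = 4/15 ≈ 0.26667)
V(S) = 5 (V(S) = -27 + 32 = 5)
p = 156 (p = (6*1)*26 = 6*26 = 156)
V(j) + p = 5 + 156 = 161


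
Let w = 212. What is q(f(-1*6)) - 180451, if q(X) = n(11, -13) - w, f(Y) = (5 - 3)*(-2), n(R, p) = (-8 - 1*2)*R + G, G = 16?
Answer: -180757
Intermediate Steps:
n(R, p) = 16 - 10*R (n(R, p) = (-8 - 1*2)*R + 16 = (-8 - 2)*R + 16 = -10*R + 16 = 16 - 10*R)
f(Y) = -4 (f(Y) = 2*(-2) = -4)
q(X) = -306 (q(X) = (16 - 10*11) - 1*212 = (16 - 110) - 212 = -94 - 212 = -306)
q(f(-1*6)) - 180451 = -306 - 180451 = -180757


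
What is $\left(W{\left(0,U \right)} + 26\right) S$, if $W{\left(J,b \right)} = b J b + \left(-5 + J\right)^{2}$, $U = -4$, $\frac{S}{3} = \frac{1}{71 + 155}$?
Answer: $\frac{153}{226} \approx 0.67699$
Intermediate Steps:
$S = \frac{3}{226}$ ($S = \frac{3}{71 + 155} = \frac{3}{226} \approx 0.013274$)
$W{\left(J,b \right)} = \left(-5 + J\right)^{2} + J b^{2}$ ($W{\left(J,b \right)} = J b b + \left(-5 + J\right)^{2} = J b^{2} + \left(-5 + J\right)^{2} = \left(-5 + J\right)^{2} + J b^{2}$)
$\left(W{\left(0,U \right)} + 26\right) S = \left(\left(\left(-5 + 0\right)^{2} + 0 \left(-4\right)^{2}\right) + 26\right) \frac{3}{226} = \left(\left(\left(-5\right)^{2} + 0 \cdot 16\right) + 26\right) \frac{3}{226} = \left(\left(25 + 0\right) + 26\right) \frac{3}{226} = \left(25 + 26\right) \frac{3}{226} = 51 \cdot \frac{3}{226} = \frac{153}{226}$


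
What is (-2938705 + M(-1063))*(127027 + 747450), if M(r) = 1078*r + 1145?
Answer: -3570904093098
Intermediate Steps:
M(r) = 1145 + 1078*r
(-2938705 + M(-1063))*(127027 + 747450) = (-2938705 + (1145 + 1078*(-1063)))*(127027 + 747450) = (-2938705 + (1145 - 1145914))*874477 = (-2938705 - 1144769)*874477 = -4083474*874477 = -3570904093098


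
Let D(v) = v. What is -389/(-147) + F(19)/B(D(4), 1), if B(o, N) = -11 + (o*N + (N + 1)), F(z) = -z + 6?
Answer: 3856/735 ≈ 5.2463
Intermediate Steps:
F(z) = 6 - z
B(o, N) = -10 + N + N*o (B(o, N) = -11 + (N*o + (1 + N)) = -11 + (1 + N + N*o) = -10 + N + N*o)
-389/(-147) + F(19)/B(D(4), 1) = -389/(-147) + (6 - 1*19)/(-10 + 1 + 1*4) = -389*(-1/147) + (6 - 19)/(-10 + 1 + 4) = 389/147 - 13/(-5) = 389/147 - 13*(-⅕) = 389/147 + 13/5 = 3856/735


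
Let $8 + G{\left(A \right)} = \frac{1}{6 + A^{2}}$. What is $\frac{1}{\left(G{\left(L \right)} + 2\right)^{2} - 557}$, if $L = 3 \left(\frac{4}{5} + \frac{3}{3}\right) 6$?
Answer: $- \frac{696643236}{362959043531} \approx -0.0019193$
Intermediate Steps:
$L = \frac{162}{5}$ ($L = 3 \left(4 \cdot \frac{1}{5} + 3 \cdot \frac{1}{3}\right) 6 = 3 \left(\frac{4}{5} + 1\right) 6 = 3 \cdot \frac{9}{5} \cdot 6 = \frac{27}{5} \cdot 6 = \frac{162}{5} \approx 32.4$)
$G{\left(A \right)} = -8 + \frac{1}{6 + A^{2}}$
$\frac{1}{\left(G{\left(L \right)} + 2\right)^{2} - 557} = \frac{1}{\left(\frac{-47 - 8 \left(\frac{162}{5}\right)^{2}}{6 + \left(\frac{162}{5}\right)^{2}} + 2\right)^{2} - 557} = \frac{1}{\left(\frac{-47 - \frac{209952}{25}}{6 + \frac{26244}{25}} + 2\right)^{2} - 557} = \frac{1}{\left(\frac{-47 - \frac{209952}{25}}{\frac{26394}{25}} + 2\right)^{2} - 557} = \frac{1}{\left(\frac{25}{26394} \left(- \frac{211127}{25}\right) + 2\right)^{2} - 557} = \frac{1}{\left(- \frac{211127}{26394} + 2\right)^{2} - 557} = \frac{1}{\left(- \frac{158339}{26394}\right)^{2} - 557} = \frac{1}{\frac{25071238921}{696643236} - 557} = \frac{1}{- \frac{362959043531}{696643236}} = - \frac{696643236}{362959043531}$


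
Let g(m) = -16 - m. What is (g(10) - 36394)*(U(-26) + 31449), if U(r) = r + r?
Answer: -1143478740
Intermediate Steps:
U(r) = 2*r
(g(10) - 36394)*(U(-26) + 31449) = ((-16 - 1*10) - 36394)*(2*(-26) + 31449) = ((-16 - 10) - 36394)*(-52 + 31449) = (-26 - 36394)*31397 = -36420*31397 = -1143478740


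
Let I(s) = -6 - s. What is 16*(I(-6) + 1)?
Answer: 16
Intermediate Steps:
16*(I(-6) + 1) = 16*((-6 - 1*(-6)) + 1) = 16*((-6 + 6) + 1) = 16*(0 + 1) = 16*1 = 16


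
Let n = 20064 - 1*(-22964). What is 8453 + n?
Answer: 51481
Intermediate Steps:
n = 43028 (n = 20064 + 22964 = 43028)
8453 + n = 8453 + 43028 = 51481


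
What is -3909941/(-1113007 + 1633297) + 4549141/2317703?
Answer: -6695209414633/1205877693870 ≈ -5.5521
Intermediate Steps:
-3909941/(-1113007 + 1633297) + 4549141/2317703 = -3909941/520290 + 4549141*(1/2317703) = -3909941*1/520290 + 4549141/2317703 = -3909941/520290 + 4549141/2317703 = -6695209414633/1205877693870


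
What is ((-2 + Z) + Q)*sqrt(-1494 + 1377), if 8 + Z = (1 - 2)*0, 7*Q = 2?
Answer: -204*I*sqrt(13)/7 ≈ -105.08*I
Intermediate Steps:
Q = 2/7 (Q = (1/7)*2 = 2/7 ≈ 0.28571)
Z = -8 (Z = -8 + (1 - 2)*0 = -8 - 1*0 = -8 + 0 = -8)
((-2 + Z) + Q)*sqrt(-1494 + 1377) = ((-2 - 8) + 2/7)*sqrt(-1494 + 1377) = (-10 + 2/7)*sqrt(-117) = -204*I*sqrt(13)/7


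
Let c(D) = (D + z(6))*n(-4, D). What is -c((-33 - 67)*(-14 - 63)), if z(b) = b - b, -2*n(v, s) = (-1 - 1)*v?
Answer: 30800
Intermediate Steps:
n(v, s) = v (n(v, s) = -(-1 - 1)*v/2 = -(-1)*v = v)
z(b) = 0
c(D) = -4*D (c(D) = (D + 0)*(-4) = D*(-4) = -4*D)
-c((-33 - 67)*(-14 - 63)) = -(-4)*(-33 - 67)*(-14 - 63) = -(-4)*(-100*(-77)) = -(-4)*7700 = -1*(-30800) = 30800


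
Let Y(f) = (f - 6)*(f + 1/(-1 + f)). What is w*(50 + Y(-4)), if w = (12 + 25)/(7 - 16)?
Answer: -3404/9 ≈ -378.22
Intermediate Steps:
w = -37/9 (w = 37/(-9) = 37*(-⅑) = -37/9 ≈ -4.1111)
Y(f) = (-6 + f)*(f + 1/(-1 + f))
w*(50 + Y(-4)) = -37*(50 + (-6 + (-4)³ - 7*(-4)² + 7*(-4))/(-1 - 4))/9 = -37*(50 + (-6 - 64 - 7*16 - 28)/(-5))/9 = -37*(50 - (-6 - 64 - 112 - 28)/5)/9 = -37*(50 - ⅕*(-210))/9 = -37*(50 + 42)/9 = -37/9*92 = -3404/9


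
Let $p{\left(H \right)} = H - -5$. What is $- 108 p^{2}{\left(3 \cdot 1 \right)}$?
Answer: $-6912$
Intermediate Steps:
$p{\left(H \right)} = 5 + H$ ($p{\left(H \right)} = H + 5 = 5 + H$)
$- 108 p^{2}{\left(3 \cdot 1 \right)} = - 108 \left(5 + 3 \cdot 1\right)^{2} = - 108 \left(5 + 3\right)^{2} = - 108 \cdot 8^{2} = \left(-108\right) 64 = -6912$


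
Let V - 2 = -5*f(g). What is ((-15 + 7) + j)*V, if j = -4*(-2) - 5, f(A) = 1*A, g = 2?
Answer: 40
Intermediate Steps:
f(A) = A
j = 3 (j = 8 - 5 = 3)
V = -8 (V = 2 - 5*2 = 2 - 10 = -8)
((-15 + 7) + j)*V = ((-15 + 7) + 3)*(-8) = (-8 + 3)*(-8) = -5*(-8) = 40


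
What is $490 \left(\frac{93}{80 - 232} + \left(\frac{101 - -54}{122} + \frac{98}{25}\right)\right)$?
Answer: $\frac{52005219}{23180} \approx 2243.5$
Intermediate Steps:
$490 \left(\frac{93}{80 - 232} + \left(\frac{101 - -54}{122} + \frac{98}{25}\right)\right) = 490 \left(\frac{93}{-152} + \left(\left(101 + 54\right) \frac{1}{122} + 98 \cdot \frac{1}{25}\right)\right) = 490 \left(93 \left(- \frac{1}{152}\right) + \left(155 \cdot \frac{1}{122} + \frac{98}{25}\right)\right) = 490 \left(- \frac{93}{152} + \left(\frac{155}{122} + \frac{98}{25}\right)\right) = 490 \left(- \frac{93}{152} + \frac{15831}{3050}\right) = 490 \cdot \frac{1061331}{231800} = \frac{52005219}{23180}$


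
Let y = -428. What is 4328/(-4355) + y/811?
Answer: -5373948/3531905 ≈ -1.5215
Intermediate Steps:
4328/(-4355) + y/811 = 4328/(-4355) - 428/811 = 4328*(-1/4355) - 428*1/811 = -4328/4355 - 428/811 = -5373948/3531905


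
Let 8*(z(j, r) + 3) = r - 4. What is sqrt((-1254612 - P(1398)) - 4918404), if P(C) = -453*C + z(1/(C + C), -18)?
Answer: I*sqrt(22158865)/2 ≈ 2353.7*I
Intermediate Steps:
z(j, r) = -7/2 + r/8 (z(j, r) = -3 + (r - 4)/8 = -3 + (-4 + r)/8 = -3 + (-1/2 + r/8) = -7/2 + r/8)
P(C) = -23/4 - 453*C (P(C) = -453*C + (-7/2 + (1/8)*(-18)) = -453*C + (-7/2 - 9/4) = -453*C - 23/4 = -23/4 - 453*C)
sqrt((-1254612 - P(1398)) - 4918404) = sqrt((-1254612 - (-23/4 - 453*1398)) - 4918404) = sqrt((-1254612 - (-23/4 - 633294)) - 4918404) = sqrt((-1254612 - 1*(-2533199/4)) - 4918404) = sqrt((-1254612 + 2533199/4) - 4918404) = sqrt(-2485249/4 - 4918404) = sqrt(-22158865/4) = I*sqrt(22158865)/2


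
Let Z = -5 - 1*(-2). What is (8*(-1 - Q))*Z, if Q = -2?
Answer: -24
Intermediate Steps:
Z = -3 (Z = -5 + 2 = -3)
(8*(-1 - Q))*Z = (8*(-1 - 1*(-2)))*(-3) = (8*(-1 + 2))*(-3) = (8*1)*(-3) = 8*(-3) = -24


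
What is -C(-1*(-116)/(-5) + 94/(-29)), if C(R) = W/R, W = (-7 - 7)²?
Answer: 14210/1917 ≈ 7.4126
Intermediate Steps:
W = 196 (W = (-14)² = 196)
C(R) = 196/R
-C(-1*(-116)/(-5) + 94/(-29)) = -196/(-1*(-116)/(-5) + 94/(-29)) = -196/(116*(-⅕) + 94*(-1/29)) = -196/(-116/5 - 94/29) = -196/(-3834/145) = -196*(-145)/3834 = -1*(-14210/1917) = 14210/1917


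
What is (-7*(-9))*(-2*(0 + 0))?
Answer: 0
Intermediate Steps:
(-7*(-9))*(-2*(0 + 0)) = 63*(-2*0) = 63*0 = 0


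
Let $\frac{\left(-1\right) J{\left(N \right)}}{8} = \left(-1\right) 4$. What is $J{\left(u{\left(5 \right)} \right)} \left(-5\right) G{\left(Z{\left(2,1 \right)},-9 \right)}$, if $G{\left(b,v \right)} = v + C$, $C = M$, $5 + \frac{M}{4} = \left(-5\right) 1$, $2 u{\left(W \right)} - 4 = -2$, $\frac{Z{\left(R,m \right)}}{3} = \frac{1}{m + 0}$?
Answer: $7840$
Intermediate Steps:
$Z{\left(R,m \right)} = \frac{3}{m}$ ($Z{\left(R,m \right)} = \frac{3}{m + 0} = \frac{3}{m}$)
$u{\left(W \right)} = 1$ ($u{\left(W \right)} = 2 + \frac{1}{2} \left(-2\right) = 2 - 1 = 1$)
$M = -40$ ($M = -20 + 4 \left(\left(-5\right) 1\right) = -20 + 4 \left(-5\right) = -20 - 20 = -40$)
$C = -40$
$G{\left(b,v \right)} = -40 + v$ ($G{\left(b,v \right)} = v - 40 = -40 + v$)
$J{\left(N \right)} = 32$ ($J{\left(N \right)} = - 8 \left(\left(-1\right) 4\right) = \left(-8\right) \left(-4\right) = 32$)
$J{\left(u{\left(5 \right)} \right)} \left(-5\right) G{\left(Z{\left(2,1 \right)},-9 \right)} = 32 \left(-5\right) \left(-40 - 9\right) = \left(-160\right) \left(-49\right) = 7840$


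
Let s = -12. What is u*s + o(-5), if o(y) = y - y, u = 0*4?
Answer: 0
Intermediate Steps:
u = 0
o(y) = 0
u*s + o(-5) = 0*(-12) + 0 = 0 + 0 = 0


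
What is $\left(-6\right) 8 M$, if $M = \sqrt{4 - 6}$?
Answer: $- 48 i \sqrt{2} \approx - 67.882 i$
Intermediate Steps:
$M = i \sqrt{2}$ ($M = \sqrt{4 - 6} = \sqrt{-2} = i \sqrt{2} \approx 1.4142 i$)
$\left(-6\right) 8 M = \left(-6\right) 8 i \sqrt{2} = - 48 i \sqrt{2}$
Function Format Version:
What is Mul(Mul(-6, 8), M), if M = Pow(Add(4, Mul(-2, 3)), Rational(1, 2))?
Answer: Mul(-48, I, Pow(2, Rational(1, 2))) ≈ Mul(-67.882, I)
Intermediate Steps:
M = Mul(I, Pow(2, Rational(1, 2))) (M = Pow(Add(4, -6), Rational(1, 2)) = Pow(-2, Rational(1, 2)) = Mul(I, Pow(2, Rational(1, 2))) ≈ Mul(1.4142, I))
Mul(Mul(-6, 8), M) = Mul(Mul(-6, 8), Mul(I, Pow(2, Rational(1, 2)))) = Mul(-48, Mul(I, Pow(2, Rational(1, 2)))) = Mul(-48, I, Pow(2, Rational(1, 2)))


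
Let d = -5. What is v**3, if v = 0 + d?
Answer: -125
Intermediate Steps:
v = -5 (v = 0 - 5 = -5)
v**3 = (-5)**3 = -125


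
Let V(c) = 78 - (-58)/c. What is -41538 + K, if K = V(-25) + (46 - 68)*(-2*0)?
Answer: -1036558/25 ≈ -41462.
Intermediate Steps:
V(c) = 78 + 58/c
K = 1892/25 (K = (78 + 58/(-25)) + (46 - 68)*(-2*0) = (78 + 58*(-1/25)) - 22*0 = (78 - 58/25) + 0 = 1892/25 + 0 = 1892/25 ≈ 75.680)
-41538 + K = -41538 + 1892/25 = -1036558/25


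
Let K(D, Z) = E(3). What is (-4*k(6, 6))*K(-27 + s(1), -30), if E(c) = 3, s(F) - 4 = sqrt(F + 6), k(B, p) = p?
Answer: -72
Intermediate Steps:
s(F) = 4 + sqrt(6 + F) (s(F) = 4 + sqrt(F + 6) = 4 + sqrt(6 + F))
K(D, Z) = 3
(-4*k(6, 6))*K(-27 + s(1), -30) = -4*6*3 = -24*3 = -72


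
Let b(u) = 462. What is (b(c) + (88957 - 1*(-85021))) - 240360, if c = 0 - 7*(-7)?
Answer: -65920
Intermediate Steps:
c = 49 (c = 0 + 49 = 49)
(b(c) + (88957 - 1*(-85021))) - 240360 = (462 + (88957 - 1*(-85021))) - 240360 = (462 + (88957 + 85021)) - 240360 = (462 + 173978) - 240360 = 174440 - 240360 = -65920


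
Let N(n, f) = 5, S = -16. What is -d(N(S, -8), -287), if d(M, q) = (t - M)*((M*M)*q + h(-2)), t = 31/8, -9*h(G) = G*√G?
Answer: -64575/8 + I*√2/4 ≈ -8071.9 + 0.35355*I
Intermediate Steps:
h(G) = -G^(3/2)/9 (h(G) = -G*√G/9 = -G^(3/2)/9)
t = 31/8 (t = 31*(⅛) = 31/8 ≈ 3.8750)
d(M, q) = (31/8 - M)*(q*M² + 2*I*√2/9) (d(M, q) = (31/8 - M)*((M*M)*q - (-2)*I*√2/9) = (31/8 - M)*(M²*q - (-2)*I*√2/9) = (31/8 - M)*(q*M² + 2*I*√2/9))
-d(N(S, -8), -287) = -(-1*(-287)*5³ + (31/8)*(-287)*5² + 31*I*√2/36 - 2/9*I*5*√2) = -(-1*(-287)*125 + (31/8)*(-287)*25 + 31*I*√2/36 - 10*I*√2/9) = -(35875 - 222425/8 + 31*I*√2/36 - 10*I*√2/9) = -(64575/8 - I*√2/4) = -64575/8 + I*√2/4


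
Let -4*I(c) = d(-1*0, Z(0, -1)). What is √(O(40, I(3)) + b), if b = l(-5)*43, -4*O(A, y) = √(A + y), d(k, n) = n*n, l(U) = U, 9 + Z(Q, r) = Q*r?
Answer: √(-3440 - 2*√79)/4 ≈ 14.701*I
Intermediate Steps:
Z(Q, r) = -9 + Q*r
d(k, n) = n²
I(c) = -81/4 (I(c) = -(-9 + 0*(-1))²/4 = -(-9 + 0)²/4 = -¼*(-9)² = -¼*81 = -81/4)
O(A, y) = -√(A + y)/4
b = -215 (b = -5*43 = -215)
√(O(40, I(3)) + b) = √(-√(40 - 81/4)/4 - 215) = √(-√79/8 - 215) = √(-215 - √79/8)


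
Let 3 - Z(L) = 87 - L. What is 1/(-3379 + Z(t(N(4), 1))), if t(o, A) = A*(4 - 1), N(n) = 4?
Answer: -1/3460 ≈ -0.00028902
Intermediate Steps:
t(o, A) = 3*A (t(o, A) = A*3 = 3*A)
Z(L) = -84 + L (Z(L) = 3 - (87 - L) = 3 + (-87 + L) = -84 + L)
1/(-3379 + Z(t(N(4), 1))) = 1/(-3379 + (-84 + 3*1)) = 1/(-3379 + (-84 + 3)) = 1/(-3379 - 81) = 1/(-3460) = -1/3460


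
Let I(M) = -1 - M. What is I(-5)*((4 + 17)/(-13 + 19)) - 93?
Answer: -79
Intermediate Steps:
I(-5)*((4 + 17)/(-13 + 19)) - 93 = (-1 - 1*(-5))*((4 + 17)/(-13 + 19)) - 93 = (-1 + 5)*(21/6) - 93 = 4*(21*(⅙)) - 93 = 4*(7/2) - 93 = 14 - 93 = -79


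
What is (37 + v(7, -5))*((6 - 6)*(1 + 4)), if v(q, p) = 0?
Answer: 0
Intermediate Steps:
(37 + v(7, -5))*((6 - 6)*(1 + 4)) = (37 + 0)*((6 - 6)*(1 + 4)) = 37*(0*5) = 37*0 = 0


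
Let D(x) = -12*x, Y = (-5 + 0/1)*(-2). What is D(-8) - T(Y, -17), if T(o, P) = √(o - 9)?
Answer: 95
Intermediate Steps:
Y = 10 (Y = (-5 + 0*1)*(-2) = (-5 + 0)*(-2) = -5*(-2) = 10)
T(o, P) = √(-9 + o)
D(-8) - T(Y, -17) = -12*(-8) - √(-9 + 10) = 96 - √1 = 96 - 1*1 = 96 - 1 = 95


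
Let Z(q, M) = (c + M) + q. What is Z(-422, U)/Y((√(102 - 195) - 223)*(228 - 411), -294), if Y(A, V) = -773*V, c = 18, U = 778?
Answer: 187/113631 ≈ 0.0016457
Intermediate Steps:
Z(q, M) = 18 + M + q (Z(q, M) = (18 + M) + q = 18 + M + q)
Z(-422, U)/Y((√(102 - 195) - 223)*(228 - 411), -294) = (18 + 778 - 422)/((-773*(-294))) = 374/227262 = 374*(1/227262) = 187/113631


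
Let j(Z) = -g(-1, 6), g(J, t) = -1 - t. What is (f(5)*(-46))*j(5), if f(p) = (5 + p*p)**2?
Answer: -289800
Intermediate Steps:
f(p) = (5 + p**2)**2
j(Z) = 7 (j(Z) = -(-1 - 1*6) = -(-1 - 6) = -1*(-7) = 7)
(f(5)*(-46))*j(5) = ((5 + 5**2)**2*(-46))*7 = ((5 + 25)**2*(-46))*7 = (30**2*(-46))*7 = (900*(-46))*7 = -41400*7 = -289800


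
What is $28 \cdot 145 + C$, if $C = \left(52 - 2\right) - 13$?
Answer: $4097$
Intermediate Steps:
$C = 37$ ($C = 50 - 13 = 37$)
$28 \cdot 145 + C = 28 \cdot 145 + 37 = 4060 + 37 = 4097$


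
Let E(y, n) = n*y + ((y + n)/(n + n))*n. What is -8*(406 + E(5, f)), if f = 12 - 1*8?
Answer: -3444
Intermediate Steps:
f = 4 (f = 12 - 8 = 4)
E(y, n) = n/2 + y/2 + n*y (E(y, n) = n*y + ((n + y)/((2*n)))*n = n*y + ((n + y)*(1/(2*n)))*n = n*y + ((n + y)/(2*n))*n = n*y + (n/2 + y/2) = n/2 + y/2 + n*y)
-8*(406 + E(5, f)) = -8*(406 + ((1/2)*4 + (1/2)*5 + 4*5)) = -8*(406 + (2 + 5/2 + 20)) = -8*(406 + 49/2) = -8*861/2 = -3444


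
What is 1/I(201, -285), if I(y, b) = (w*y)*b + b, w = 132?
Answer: -1/7561905 ≈ -1.3224e-7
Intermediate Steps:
I(y, b) = b + 132*b*y (I(y, b) = (132*y)*b + b = 132*b*y + b = b + 132*b*y)
1/I(201, -285) = 1/(-285*(1 + 132*201)) = 1/(-285*(1 + 26532)) = 1/(-285*26533) = 1/(-7561905) = -1/7561905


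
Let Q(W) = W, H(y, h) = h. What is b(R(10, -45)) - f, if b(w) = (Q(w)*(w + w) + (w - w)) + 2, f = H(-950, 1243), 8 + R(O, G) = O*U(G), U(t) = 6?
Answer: 4167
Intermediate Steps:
R(O, G) = -8 + 6*O (R(O, G) = -8 + O*6 = -8 + 6*O)
f = 1243
b(w) = 2 + 2*w² (b(w) = (w*(w + w) + (w - w)) + 2 = (w*(2*w) + 0) + 2 = (2*w² + 0) + 2 = 2*w² + 2 = 2 + 2*w²)
b(R(10, -45)) - f = (2 + 2*(-8 + 6*10)²) - 1*1243 = (2 + 2*(-8 + 60)²) - 1243 = (2 + 2*52²) - 1243 = (2 + 2*2704) - 1243 = (2 + 5408) - 1243 = 5410 - 1243 = 4167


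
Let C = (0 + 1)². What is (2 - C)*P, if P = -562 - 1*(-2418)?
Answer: 1856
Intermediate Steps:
C = 1 (C = 1² = 1)
P = 1856 (P = -562 + 2418 = 1856)
(2 - C)*P = (2 - 1*1)*1856 = (2 - 1)*1856 = 1*1856 = 1856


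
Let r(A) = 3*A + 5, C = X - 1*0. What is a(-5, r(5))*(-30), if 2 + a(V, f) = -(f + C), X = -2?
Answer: 600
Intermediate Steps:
C = -2 (C = -2 - 1*0 = -2 + 0 = -2)
r(A) = 5 + 3*A
a(V, f) = -f (a(V, f) = -2 - (f - 2) = -2 - (-2 + f) = -2 + (2 - f) = -f)
a(-5, r(5))*(-30) = -(5 + 3*5)*(-30) = -(5 + 15)*(-30) = -1*20*(-30) = -20*(-30) = 600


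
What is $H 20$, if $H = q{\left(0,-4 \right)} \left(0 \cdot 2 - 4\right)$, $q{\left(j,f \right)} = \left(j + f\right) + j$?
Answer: $320$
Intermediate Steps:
$q{\left(j,f \right)} = f + 2 j$ ($q{\left(j,f \right)} = \left(f + j\right) + j = f + 2 j$)
$H = 16$ ($H = \left(-4 + 2 \cdot 0\right) \left(0 \cdot 2 - 4\right) = \left(-4 + 0\right) \left(0 - 4\right) = \left(-4\right) \left(-4\right) = 16$)
$H 20 = 16 \cdot 20 = 320$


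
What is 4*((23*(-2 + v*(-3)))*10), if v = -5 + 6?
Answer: -4600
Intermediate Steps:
v = 1
4*((23*(-2 + v*(-3)))*10) = 4*((23*(-2 + 1*(-3)))*10) = 4*((23*(-2 - 3))*10) = 4*((23*(-5))*10) = 4*(-115*10) = 4*(-1150) = -4600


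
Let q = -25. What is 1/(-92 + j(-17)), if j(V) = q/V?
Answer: -17/1539 ≈ -0.011046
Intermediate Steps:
j(V) = -25/V
1/(-92 + j(-17)) = 1/(-92 - 25/(-17)) = 1/(-92 - 25*(-1/17)) = 1/(-92 + 25/17) = 1/(-1539/17) = -17/1539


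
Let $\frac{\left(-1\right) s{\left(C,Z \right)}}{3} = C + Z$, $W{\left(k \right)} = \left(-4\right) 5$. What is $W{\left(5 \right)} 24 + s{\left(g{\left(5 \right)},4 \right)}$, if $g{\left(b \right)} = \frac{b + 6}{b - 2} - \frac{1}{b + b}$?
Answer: $- \frac{5027}{10} \approx -502.7$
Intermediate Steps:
$W{\left(k \right)} = -20$
$g{\left(b \right)} = - \frac{1}{2 b} + \frac{6 + b}{-2 + b}$ ($g{\left(b \right)} = \frac{6 + b}{-2 + b} - \frac{1}{2 b} = - \frac{1}{2 b} + \frac{6 + b}{-2 + b}$)
$s{\left(C,Z \right)} = - 3 C - 3 Z$ ($s{\left(C,Z \right)} = - 3 \left(C + Z\right) = - 3 C - 3 Z$)
$W{\left(5 \right)} 24 + s{\left(g{\left(5 \right)},4 \right)} = \left(-20\right) 24 - \left(12 + 3 \frac{1 + 5^{2} + \frac{11}{2} \cdot 5}{5 \left(-2 + 5\right)}\right) = -480 - \left(12 + 3 \frac{1 + 25 + \frac{55}{2}}{5 \cdot 3}\right) = -480 - \left(12 + 3 \cdot \frac{1}{5} \cdot \frac{1}{3} \cdot \frac{107}{2}\right) = -480 - \frac{227}{10} = - \frac{5027}{10}$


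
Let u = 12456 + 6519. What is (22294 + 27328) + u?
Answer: 68597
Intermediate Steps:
u = 18975
(22294 + 27328) + u = (22294 + 27328) + 18975 = 49622 + 18975 = 68597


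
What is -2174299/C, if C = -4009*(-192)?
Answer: -2174299/769728 ≈ -2.8248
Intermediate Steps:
C = 769728
-2174299/C = -2174299/769728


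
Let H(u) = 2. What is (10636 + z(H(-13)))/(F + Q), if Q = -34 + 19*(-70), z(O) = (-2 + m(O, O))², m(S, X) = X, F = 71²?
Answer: 10636/3677 ≈ 2.8926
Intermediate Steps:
F = 5041
z(O) = (-2 + O)²
Q = -1364 (Q = -34 - 1330 = -1364)
(10636 + z(H(-13)))/(F + Q) = (10636 + (-2 + 2)²)/(5041 - 1364) = (10636 + 0²)/3677 = (10636 + 0)*(1/3677) = 10636*(1/3677) = 10636/3677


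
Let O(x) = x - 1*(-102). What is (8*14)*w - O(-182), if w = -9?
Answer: -928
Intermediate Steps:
O(x) = 102 + x (O(x) = x + 102 = 102 + x)
(8*14)*w - O(-182) = (8*14)*(-9) - (102 - 182) = 112*(-9) - 1*(-80) = -1008 + 80 = -928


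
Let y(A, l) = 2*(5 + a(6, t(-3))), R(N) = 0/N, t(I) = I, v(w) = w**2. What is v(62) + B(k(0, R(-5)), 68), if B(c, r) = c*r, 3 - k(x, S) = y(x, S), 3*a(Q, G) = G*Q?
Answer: 4184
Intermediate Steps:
R(N) = 0
a(Q, G) = G*Q/3 (a(Q, G) = (G*Q)/3 = G*Q/3)
y(A, l) = -2 (y(A, l) = 2*(5 + (1/3)*(-3)*6) = 2*(5 - 6) = 2*(-1) = -2)
k(x, S) = 5 (k(x, S) = 3 - 1*(-2) = 3 + 2 = 5)
v(62) + B(k(0, R(-5)), 68) = 62**2 + 5*68 = 3844 + 340 = 4184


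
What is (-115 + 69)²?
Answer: 2116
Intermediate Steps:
(-115 + 69)² = (-46)² = 2116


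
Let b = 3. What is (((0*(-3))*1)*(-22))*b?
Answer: 0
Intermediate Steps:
(((0*(-3))*1)*(-22))*b = (((0*(-3))*1)*(-22))*3 = ((0*1)*(-22))*3 = (0*(-22))*3 = 0*3 = 0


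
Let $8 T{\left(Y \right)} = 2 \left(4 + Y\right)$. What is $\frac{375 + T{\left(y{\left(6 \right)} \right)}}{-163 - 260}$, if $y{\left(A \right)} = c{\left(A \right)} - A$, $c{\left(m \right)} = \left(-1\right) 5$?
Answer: $- \frac{1493}{1692} \approx -0.88239$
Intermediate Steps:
$c{\left(m \right)} = -5$
$y{\left(A \right)} = -5 - A$
$T{\left(Y \right)} = 1 + \frac{Y}{4}$ ($T{\left(Y \right)} = \frac{2 \left(4 + Y\right)}{8} = \frac{8 + 2 Y}{8} = 1 + \frac{Y}{4}$)
$\frac{375 + T{\left(y{\left(6 \right)} \right)}}{-163 - 260} = \frac{375 + \left(1 + \frac{-5 - 6}{4}\right)}{-163 - 260} = \frac{375 + \left(1 + \frac{-5 - 6}{4}\right)}{-423} = \left(375 + \left(1 + \frac{1}{4} \left(-11\right)\right)\right) \left(- \frac{1}{423}\right) = \left(375 + \left(1 - \frac{11}{4}\right)\right) \left(- \frac{1}{423}\right) = \left(375 - \frac{7}{4}\right) \left(- \frac{1}{423}\right) = \frac{1493}{4} \left(- \frac{1}{423}\right) = - \frac{1493}{1692}$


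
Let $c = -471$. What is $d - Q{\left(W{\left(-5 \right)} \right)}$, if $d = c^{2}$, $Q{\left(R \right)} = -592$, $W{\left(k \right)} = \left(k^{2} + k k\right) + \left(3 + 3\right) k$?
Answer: $222433$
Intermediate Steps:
$W{\left(k \right)} = 2 k^{2} + 6 k$ ($W{\left(k \right)} = \left(k^{2} + k^{2}\right) + 6 k = 2 k^{2} + 6 k$)
$d = 221841$ ($d = \left(-471\right)^{2} = 221841$)
$d - Q{\left(W{\left(-5 \right)} \right)} = 221841 - -592 = 221841 + 592 = 222433$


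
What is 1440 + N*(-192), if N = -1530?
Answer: 295200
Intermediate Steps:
1440 + N*(-192) = 1440 - 1530*(-192) = 1440 + 293760 = 295200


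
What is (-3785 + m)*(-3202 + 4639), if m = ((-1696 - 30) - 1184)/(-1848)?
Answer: -1674528915/308 ≈ -5.4368e+6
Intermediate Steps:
m = 485/308 (m = (-1726 - 1184)*(-1/1848) = -2910*(-1/1848) = 485/308 ≈ 1.5747)
(-3785 + m)*(-3202 + 4639) = (-3785 + 485/308)*(-3202 + 4639) = -1165295/308*1437 = -1674528915/308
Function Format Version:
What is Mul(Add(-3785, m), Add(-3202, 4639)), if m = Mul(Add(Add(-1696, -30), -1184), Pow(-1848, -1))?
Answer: Rational(-1674528915, 308) ≈ -5.4368e+6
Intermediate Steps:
m = Rational(485, 308) (m = Mul(Add(-1726, -1184), Rational(-1, 1848)) = Mul(-2910, Rational(-1, 1848)) = Rational(485, 308) ≈ 1.5747)
Mul(Add(-3785, m), Add(-3202, 4639)) = Mul(Add(-3785, Rational(485, 308)), Add(-3202, 4639)) = Mul(Rational(-1165295, 308), 1437) = Rational(-1674528915, 308)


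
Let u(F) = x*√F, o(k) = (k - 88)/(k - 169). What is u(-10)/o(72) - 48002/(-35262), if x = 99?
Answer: 24001/17631 + 9603*I*√10/16 ≈ 1.3613 + 1898.0*I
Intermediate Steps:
o(k) = (-88 + k)/(-169 + k)
u(F) = 99*√F
u(-10)/o(72) - 48002/(-35262) = (99*√(-10))/(((-88 + 72)/(-169 + 72))) - 48002/(-35262) = (99*(I*√10))/((-16/(-97))) - 48002*(-1/35262) = (99*I*√10)/((-1/97*(-16))) + 24001/17631 = (99*I*√10)/(16/97) + 24001/17631 = (99*I*√10)*(97/16) + 24001/17631 = 9603*I*√10/16 + 24001/17631 = 24001/17631 + 9603*I*√10/16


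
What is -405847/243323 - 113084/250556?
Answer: -32300834766/15241509397 ≈ -2.1193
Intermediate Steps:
-405847/243323 - 113084/250556 = -405847*1/243323 - 113084*1/250556 = -405847/243323 - 28271/62639 = -32300834766/15241509397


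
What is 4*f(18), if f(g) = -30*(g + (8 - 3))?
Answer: -2760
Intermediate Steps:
f(g) = -150 - 30*g (f(g) = -30*(g + 5) = -30*(5 + g) = -150 - 30*g)
4*f(18) = 4*(-150 - 30*18) = 4*(-150 - 540) = 4*(-690) = -2760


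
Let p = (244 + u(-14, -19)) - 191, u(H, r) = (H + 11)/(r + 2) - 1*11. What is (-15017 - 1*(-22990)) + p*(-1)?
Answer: 134824/17 ≈ 7930.8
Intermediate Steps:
u(H, r) = -11 + (11 + H)/(2 + r) (u(H, r) = (11 + H)/(2 + r) - 11 = -11 + (11 + H)/(2 + r))
p = 717/17 (p = (244 + (-11 - 14 - 11*(-19))/(2 - 19)) - 191 = (244 + (-11 - 14 + 209)/(-17)) - 191 = (244 - 1/17*184) - 191 = (244 - 184/17) - 191 = 3964/17 - 191 = 717/17 ≈ 42.176)
(-15017 - 1*(-22990)) + p*(-1) = (-15017 - 1*(-22990)) + (717/17)*(-1) = (-15017 + 22990) - 717/17 = 7973 - 717/17 = 134824/17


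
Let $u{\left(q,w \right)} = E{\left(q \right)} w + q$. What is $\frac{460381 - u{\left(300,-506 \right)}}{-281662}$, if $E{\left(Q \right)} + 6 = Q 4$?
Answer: $- \frac{1064245}{281662} \approx -3.7784$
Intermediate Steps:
$E{\left(Q \right)} = -6 + 4 Q$ ($E{\left(Q \right)} = -6 + Q 4 = -6 + 4 Q$)
$u{\left(q,w \right)} = q + w \left(-6 + 4 q\right)$ ($u{\left(q,w \right)} = \left(-6 + 4 q\right) w + q = w \left(-6 + 4 q\right) + q = q + w \left(-6 + 4 q\right)$)
$\frac{460381 - u{\left(300,-506 \right)}}{-281662} = \frac{460381 - \left(300 + 2 \left(-506\right) \left(-3 + 2 \cdot 300\right)\right)}{-281662} = \left(460381 - \left(300 + 2 \left(-506\right) \left(-3 + 600\right)\right)\right) \left(- \frac{1}{281662}\right) = \left(460381 - \left(300 + 2 \left(-506\right) 597\right)\right) \left(- \frac{1}{281662}\right) = \left(460381 - \left(300 - 604164\right)\right) \left(- \frac{1}{281662}\right) = \left(460381 - -603864\right) \left(- \frac{1}{281662}\right) = \left(460381 + 603864\right) \left(- \frac{1}{281662}\right) = 1064245 \left(- \frac{1}{281662}\right) = - \frac{1064245}{281662}$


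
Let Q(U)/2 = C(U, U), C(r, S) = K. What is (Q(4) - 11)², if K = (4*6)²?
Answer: 1301881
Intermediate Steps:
K = 576 (K = 24² = 576)
C(r, S) = 576
Q(U) = 1152 (Q(U) = 2*576 = 1152)
(Q(4) - 11)² = (1152 - 11)² = 1141² = 1301881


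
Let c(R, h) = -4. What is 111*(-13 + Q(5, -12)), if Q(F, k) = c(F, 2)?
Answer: -1887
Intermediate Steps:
Q(F, k) = -4
111*(-13 + Q(5, -12)) = 111*(-13 - 4) = 111*(-17) = -1887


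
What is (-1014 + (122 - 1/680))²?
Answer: 367916246721/462400 ≈ 7.9567e+5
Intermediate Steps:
(-1014 + (122 - 1/680))² = (-1014 + 82959/680)² = (-606561/680)² = 367916246721/462400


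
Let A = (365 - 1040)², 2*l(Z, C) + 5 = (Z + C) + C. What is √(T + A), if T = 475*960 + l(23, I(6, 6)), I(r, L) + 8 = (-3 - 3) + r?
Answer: √911626 ≈ 954.79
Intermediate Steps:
I(r, L) = -14 + r (I(r, L) = -8 + ((-3 - 3) + r) = -8 + (-6 + r) = -14 + r)
l(Z, C) = -5/2 + C + Z/2 (l(Z, C) = -5/2 + ((Z + C) + C)/2 = -5/2 + ((C + Z) + C)/2 = -5/2 + (Z + 2*C)/2 = -5/2 + (C + Z/2) = -5/2 + C + Z/2)
A = 455625 (A = (-675)² = 455625)
T = 456001 (T = 475*960 + (-5/2 + (-14 + 6) + (½)*23) = 456000 + (-5/2 - 8 + 23/2) = 456000 + 1 = 456001)
√(T + A) = √(456001 + 455625) = √911626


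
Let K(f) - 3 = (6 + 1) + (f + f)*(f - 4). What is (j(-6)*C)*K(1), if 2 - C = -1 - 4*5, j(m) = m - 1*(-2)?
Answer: -368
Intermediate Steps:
j(m) = 2 + m (j(m) = m + 2 = 2 + m)
C = 23 (C = 2 - (-1 - 4*5) = 2 - (-1 - 20) = 2 - 1*(-21) = 2 + 21 = 23)
K(f) = 10 + 2*f*(-4 + f) (K(f) = 3 + ((6 + 1) + (f + f)*(f - 4)) = 3 + (7 + (2*f)*(-4 + f)) = 3 + (7 + 2*f*(-4 + f)) = 10 + 2*f*(-4 + f))
(j(-6)*C)*K(1) = ((2 - 6)*23)*(10 - 8*1 + 2*1**2) = (-4*23)*(10 - 8 + 2*1) = -92*(10 - 8 + 2) = -92*4 = -368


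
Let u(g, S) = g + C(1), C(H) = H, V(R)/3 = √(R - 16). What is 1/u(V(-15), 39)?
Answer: 1/280 - 3*I*√31/280 ≈ 0.0035714 - 0.059655*I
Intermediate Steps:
V(R) = 3*√(-16 + R) (V(R) = 3*√(R - 16) = 3*√(-16 + R))
u(g, S) = 1 + g (u(g, S) = g + 1 = 1 + g)
1/u(V(-15), 39) = 1/(1 + 3*√(-16 - 15)) = 1/(1 + 3*√(-31)) = 1/(1 + 3*(I*√31)) = 1/(1 + 3*I*√31)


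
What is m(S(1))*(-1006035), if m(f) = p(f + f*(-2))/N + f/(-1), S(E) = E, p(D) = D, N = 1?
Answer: 2012070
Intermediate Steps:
m(f) = -2*f (m(f) = (f + f*(-2))/1 + f/(-1) = (f - 2*f)*1 + f*(-1) = -f*1 - f = -f - f = -2*f)
m(S(1))*(-1006035) = -2*1*(-1006035) = -2*(-1006035) = 2012070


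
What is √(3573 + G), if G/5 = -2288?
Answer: I*√7867 ≈ 88.696*I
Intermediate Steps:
G = -11440 (G = 5*(-2288) = -11440)
√(3573 + G) = √(3573 - 11440) = √(-7867) = I*√7867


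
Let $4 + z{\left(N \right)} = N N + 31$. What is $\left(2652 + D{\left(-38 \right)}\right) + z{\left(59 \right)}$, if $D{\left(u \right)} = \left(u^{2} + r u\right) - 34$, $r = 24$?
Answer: $6658$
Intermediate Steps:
$z{\left(N \right)} = 27 + N^{2}$ ($z{\left(N \right)} = -4 + \left(N N + 31\right) = -4 + \left(N^{2} + 31\right) = -4 + \left(31 + N^{2}\right) = 27 + N^{2}$)
$D{\left(u \right)} = -34 + u^{2} + 24 u$ ($D{\left(u \right)} = \left(u^{2} + 24 u\right) - 34 = -34 + u^{2} + 24 u$)
$\left(2652 + D{\left(-38 \right)}\right) + z{\left(59 \right)} = \left(2652 + \left(-34 + \left(-38\right)^{2} + 24 \left(-38\right)\right)\right) + \left(27 + 59^{2}\right) = \left(2652 - -498\right) + \left(27 + 3481\right) = \left(2652 + 498\right) + 3508 = 3150 + 3508 = 6658$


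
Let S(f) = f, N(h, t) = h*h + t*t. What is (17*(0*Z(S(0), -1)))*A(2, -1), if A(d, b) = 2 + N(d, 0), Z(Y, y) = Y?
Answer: 0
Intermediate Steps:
N(h, t) = h² + t²
A(d, b) = 2 + d² (A(d, b) = 2 + (d² + 0²) = 2 + (d² + 0) = 2 + d²)
(17*(0*Z(S(0), -1)))*A(2, -1) = (17*(0*0))*(2 + 2²) = (17*0)*(2 + 4) = 0*6 = 0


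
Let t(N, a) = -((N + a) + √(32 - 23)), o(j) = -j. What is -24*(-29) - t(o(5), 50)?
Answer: 744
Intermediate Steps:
t(N, a) = -3 - N - a (t(N, a) = -((N + a) + √9) = -((N + a) + 3) = -(3 + N + a) = -3 - N - a)
-24*(-29) - t(o(5), 50) = -24*(-29) - (-3 - (-1)*5 - 1*50) = 696 - (-3 - 1*(-5) - 50) = 696 - (-3 + 5 - 50) = 696 - 1*(-48) = 696 + 48 = 744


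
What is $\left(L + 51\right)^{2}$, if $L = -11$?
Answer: $1600$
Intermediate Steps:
$\left(L + 51\right)^{2} = \left(-11 + 51\right)^{2} = 40^{2} = 1600$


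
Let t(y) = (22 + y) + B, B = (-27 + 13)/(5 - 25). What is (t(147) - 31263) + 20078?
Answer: -110153/10 ≈ -11015.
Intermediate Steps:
B = 7/10 (B = -14/(-20) = -14*(-1/20) = 7/10 ≈ 0.70000)
t(y) = 227/10 + y (t(y) = (22 + y) + 7/10 = 227/10 + y)
(t(147) - 31263) + 20078 = ((227/10 + 147) - 31263) + 20078 = (1697/10 - 31263) + 20078 = -310933/10 + 20078 = -110153/10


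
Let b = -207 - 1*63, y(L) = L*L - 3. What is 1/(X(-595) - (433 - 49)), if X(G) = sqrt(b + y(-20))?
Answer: -384/147329 - sqrt(127)/147329 ≈ -0.0026829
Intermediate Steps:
y(L) = -3 + L**2 (y(L) = L**2 - 3 = -3 + L**2)
b = -270 (b = -207 - 63 = -270)
X(G) = sqrt(127) (X(G) = sqrt(-270 + (-3 + (-20)**2)) = sqrt(-270 + (-3 + 400)) = sqrt(-270 + 397) = sqrt(127))
1/(X(-595) - (433 - 49)) = 1/(sqrt(127) - (433 - 49)) = 1/(sqrt(127) - 1*384) = 1/(sqrt(127) - 384) = 1/(-384 + sqrt(127))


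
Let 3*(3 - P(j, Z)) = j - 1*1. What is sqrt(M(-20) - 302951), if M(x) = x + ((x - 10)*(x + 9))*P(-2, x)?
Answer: I*sqrt(301651) ≈ 549.23*I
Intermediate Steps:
P(j, Z) = 10/3 - j/3 (P(j, Z) = 3 - (j - 1*1)/3 = 3 - (j - 1)/3 = 3 - (-1 + j)/3 = 3 + (1/3 - j/3) = 10/3 - j/3)
M(x) = x + 4*(-10 + x)*(9 + x) (M(x) = x + ((x - 10)*(x + 9))*(10/3 - 1/3*(-2)) = x + ((-10 + x)*(9 + x))*(10/3 + 2/3) = x + ((-10 + x)*(9 + x))*4 = x + 4*(-10 + x)*(9 + x))
sqrt(M(-20) - 302951) = sqrt((-360 - 3*(-20) + 4*(-20)**2) - 302951) = sqrt((-360 + 60 + 4*400) - 302951) = sqrt((-360 + 60 + 1600) - 302951) = sqrt(1300 - 302951) = sqrt(-301651) = I*sqrt(301651)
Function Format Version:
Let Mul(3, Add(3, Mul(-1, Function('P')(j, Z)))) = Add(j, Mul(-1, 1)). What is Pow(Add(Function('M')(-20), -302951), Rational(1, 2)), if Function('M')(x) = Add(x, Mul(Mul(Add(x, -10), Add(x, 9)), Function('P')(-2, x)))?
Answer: Mul(I, Pow(301651, Rational(1, 2))) ≈ Mul(549.23, I)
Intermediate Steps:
Function('P')(j, Z) = Add(Rational(10, 3), Mul(Rational(-1, 3), j)) (Function('P')(j, Z) = Add(3, Mul(Rational(-1, 3), Add(j, Mul(-1, 1)))) = Add(3, Mul(Rational(-1, 3), Add(j, -1))) = Add(3, Mul(Rational(-1, 3), Add(-1, j))) = Add(3, Add(Rational(1, 3), Mul(Rational(-1, 3), j))) = Add(Rational(10, 3), Mul(Rational(-1, 3), j)))
Function('M')(x) = Add(x, Mul(4, Add(-10, x), Add(9, x))) (Function('M')(x) = Add(x, Mul(Mul(Add(x, -10), Add(x, 9)), Add(Rational(10, 3), Mul(Rational(-1, 3), -2)))) = Add(x, Mul(Mul(Add(-10, x), Add(9, x)), Add(Rational(10, 3), Rational(2, 3)))) = Add(x, Mul(Mul(Add(-10, x), Add(9, x)), 4)) = Add(x, Mul(4, Add(-10, x), Add(9, x))))
Pow(Add(Function('M')(-20), -302951), Rational(1, 2)) = Pow(Add(Add(-360, Mul(-3, -20), Mul(4, Pow(-20, 2))), -302951), Rational(1, 2)) = Pow(Add(Add(-360, 60, Mul(4, 400)), -302951), Rational(1, 2)) = Pow(Add(Add(-360, 60, 1600), -302951), Rational(1, 2)) = Pow(Add(1300, -302951), Rational(1, 2)) = Pow(-301651, Rational(1, 2)) = Mul(I, Pow(301651, Rational(1, 2)))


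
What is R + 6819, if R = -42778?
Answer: -35959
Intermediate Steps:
R + 6819 = -42778 + 6819 = -35959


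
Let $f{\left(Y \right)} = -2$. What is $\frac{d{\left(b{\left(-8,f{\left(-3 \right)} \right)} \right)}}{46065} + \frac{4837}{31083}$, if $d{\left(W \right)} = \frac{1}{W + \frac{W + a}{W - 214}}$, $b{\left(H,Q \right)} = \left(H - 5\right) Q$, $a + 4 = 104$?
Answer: $\frac{176842927369}{1136402406165} \approx 0.15562$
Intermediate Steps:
$a = 100$ ($a = -4 + 104 = 100$)
$b{\left(H,Q \right)} = Q \left(-5 + H\right)$ ($b{\left(H,Q \right)} = \left(-5 + H\right) Q = Q \left(-5 + H\right)$)
$d{\left(W \right)} = \frac{1}{W + \frac{100 + W}{-214 + W}}$ ($d{\left(W \right)} = \frac{1}{W + \frac{W + 100}{W - 214}} = \frac{1}{W + \frac{100 + W}{-214 + W}}$)
$\frac{d{\left(b{\left(-8,f{\left(-3 \right)} \right)} \right)}}{46065} + \frac{4837}{31083} = \frac{\frac{1}{100 + \left(- 2 \left(-5 - 8\right)\right)^{2} - 213 \left(- 2 \left(-5 - 8\right)\right)} \left(-214 - 2 \left(-5 - 8\right)\right)}{46065} + \frac{4837}{31083} = \frac{-214 - -26}{100 + \left(\left(-2\right) \left(-13\right)\right)^{2} - 213 \left(\left(-2\right) \left(-13\right)\right)} \frac{1}{46065} + 4837 \cdot \frac{1}{31083} = \frac{-214 + 26}{100 + 26^{2} - 5538} \cdot \frac{1}{46065} + \frac{4837}{31083} = \frac{1}{100 + 676 - 5538} \left(-188\right) \frac{1}{46065} + \frac{4837}{31083} = \frac{1}{-4762} \left(-188\right) \frac{1}{46065} + \frac{4837}{31083} = \left(- \frac{1}{4762}\right) \left(-188\right) \frac{1}{46065} + \frac{4837}{31083} = \frac{94}{2381} \cdot \frac{1}{46065} + \frac{4837}{31083} = \frac{94}{109680765} + \frac{4837}{31083} = \frac{176842927369}{1136402406165}$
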